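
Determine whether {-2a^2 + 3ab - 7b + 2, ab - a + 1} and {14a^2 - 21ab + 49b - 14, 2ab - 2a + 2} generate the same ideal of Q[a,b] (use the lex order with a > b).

Yes, the ideals are equal.

For a fixed monomial order, each ideal has a unique reduced Gröbner basis; comparing bases decides equality.
Buchberger on the first generating set:
f_1 = -2a^2 + 3ab - 7b + 2, LT = a^2.
f_2 = ab - a + 1, LT = ab.

S(f_1,f_2): lcm = a^2b. S = a^2 - 3/2ab^2 - a + 7/2b^2 - b.
  leading term a^2: subtract (-1/2)·f_1 from a^2 - 3/2ab^2 - a + 7/2b^2 - b → -3/2ab^2 + 3/2ab - a + 7/2b^2 - 9/2b + 1
  leading term ab^2: subtract (-3/2b)·f_2 from -3/2ab^2 + 3/2ab - a + 7/2b^2 - 9/2b + 1 → -a + 7/2b^2 - 3b + 1
  leading term a: no divisor's leading term divides it; move -a to the remainder.
  leading term b^2: no divisor's leading term divides it; move 7/2b^2 to the remainder.
  leading term b: no divisor's leading term divides it; move -3b to the remainder.
  leading term 1: no divisor's leading term divides it; move 1 to the remainder.
  remainder -a + 7/2b^2 - 3b + 1 ≠ 0; add g_3 = -a + 7/2b^2 - 3b + 1 to the basis.

S(f_1,g_3): lcm = a^2. S = 7/2ab^2 - 9/2ab + a + 7/2b - 1.
  leading term ab^2: subtract (7/2b)·f_2 from 7/2ab^2 - 9/2ab + a + 7/2b - 1 → -ab + a - 1
  leading term ab: subtract (-1)·f_2 from -ab + a - 1 → 0
  remainder 0.

S(f_2,g_3): lcm = ab. S = -a + 7/2b^3 - 3b^2 + b + 1.
  leading term a: subtract (1)·g_3 from -a + 7/2b^3 - 3b^2 + b + 1 → 7/2b^3 - 13/2b^2 + 4b
  leading term b^3: no divisor's leading term divides it; move 7/2b^3 to the remainder.
  leading term b^2: no divisor's leading term divides it; move -13/2b^2 to the remainder.
  leading term b: no divisor's leading term divides it; move 4b to the remainder.
  remainder 7/2b^3 - 13/2b^2 + 4b ≠ 0; add g_4 = 7/2b^3 - 13/2b^2 + 4b to the basis.

S(f_1,g_4): leading monomials are coprime, so the S-polynomial reduces to 0 (Buchberger's first criterion).
S(f_2,g_4): lcm = ab^3. S = 6/7ab^2 - 8/7ab + b^2.
  leading term ab^2: subtract (6/7b)·f_2 from 6/7ab^2 - 8/7ab + b^2 → -2/7ab + b^2 - 6/7b
  leading term ab: subtract (-2/7)·f_2 from -2/7ab + b^2 - 6/7b → -2/7a + b^2 - 6/7b + 2/7
  leading term a: subtract (2/7)·g_3 from -2/7a + b^2 - 6/7b + 2/7 → 0
  remainder 0.

S(g_3,g_4): leading monomials are coprime, so the S-polynomial reduces to 0 (Buchberger's first criterion).
Every S-polynomial of the final basis reduces to 0, so we have a Gröbner basis.
Inter-reduce: drop elements whose leading term is divisible by another's, tail-reduce, and make monic.
Reduced Gröbner basis: {a - 7/2b^2 + 3b - 1, b^3 - 13/7b^2 + 8/7b}.

Buchberger on the second generating set:
h_1 = 14a^2 - 21ab + 49b - 14, LT = a^2.
h_2 = 2ab - 2a + 2, LT = ab.

S(h_1,h_2): lcm = a^2b. S = a^2 - 3/2ab^2 - a + 7/2b^2 - b.
  leading term a^2: subtract (1/14)·h_1 from a^2 - 3/2ab^2 - a + 7/2b^2 - b → -3/2ab^2 + 3/2ab - a + 7/2b^2 - 9/2b + 1
  leading term ab^2: subtract (-3/4b)·h_2 from -3/2ab^2 + 3/2ab - a + 7/2b^2 - 9/2b + 1 → -a + 7/2b^2 - 3b + 1
  leading term a: no divisor's leading term divides it; move -a to the remainder.
  leading term b^2: no divisor's leading term divides it; move 7/2b^2 to the remainder.
  leading term b: no divisor's leading term divides it; move -3b to the remainder.
  leading term 1: no divisor's leading term divides it; move 1 to the remainder.
  remainder -a + 7/2b^2 - 3b + 1 ≠ 0; add k_3 = -a + 7/2b^2 - 3b + 1 to the basis.

S(h_1,k_3): lcm = a^2. S = 7/2ab^2 - 9/2ab + a + 7/2b - 1.
  leading term ab^2: subtract (7/4b)·h_2 from 7/2ab^2 - 9/2ab + a + 7/2b - 1 → -ab + a - 1
  leading term ab: subtract (-1/2)·h_2 from -ab + a - 1 → 0
  remainder 0.

S(h_2,k_3): lcm = ab. S = -a + 7/2b^3 - 3b^2 + b + 1.
  leading term a: subtract (1)·k_3 from -a + 7/2b^3 - 3b^2 + b + 1 → 7/2b^3 - 13/2b^2 + 4b
  leading term b^3: no divisor's leading term divides it; move 7/2b^3 to the remainder.
  leading term b^2: no divisor's leading term divides it; move -13/2b^2 to the remainder.
  leading term b: no divisor's leading term divides it; move 4b to the remainder.
  remainder 7/2b^3 - 13/2b^2 + 4b ≠ 0; add k_4 = 7/2b^3 - 13/2b^2 + 4b to the basis.

S(h_1,k_4): leading monomials are coprime, so the S-polynomial reduces to 0 (Buchberger's first criterion).
S(h_2,k_4): lcm = ab^3. S = 6/7ab^2 - 8/7ab + b^2.
  leading term ab^2: subtract (3/7b)·h_2 from 6/7ab^2 - 8/7ab + b^2 → -2/7ab + b^2 - 6/7b
  leading term ab: subtract (-1/7)·h_2 from -2/7ab + b^2 - 6/7b → -2/7a + b^2 - 6/7b + 2/7
  leading term a: subtract (2/7)·k_3 from -2/7a + b^2 - 6/7b + 2/7 → 0
  remainder 0.

S(k_3,k_4): leading monomials are coprime, so the S-polynomial reduces to 0 (Buchberger's first criterion).
Every S-polynomial of the final basis reduces to 0, so we have a Gröbner basis.
Inter-reduce: drop elements whose leading term is divisible by another's, tail-reduce, and make monic.
Reduced Gröbner basis: {a - 7/2b^2 + 3b - 1, b^3 - 13/7b^2 + 8/7b}.

Same reduced basis, so the two generating sets span the same ideal.
The same test decides containment: I ⊆ J iff every generator of I reduces to 0 modulo a Gröbner basis of J.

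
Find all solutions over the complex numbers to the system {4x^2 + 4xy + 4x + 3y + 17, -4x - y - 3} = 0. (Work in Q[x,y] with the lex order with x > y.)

{(1/3, -13/3), (-2, 5)}

Compute a lex Gröbner basis by Buchberger's algorithm.
f_1 = 4x^2 + 4xy + 4x + 3y + 17, LT = x^2.
f_2 = -4x - y - 3, LT = x.

S(f_1,f_2): lcm = x^2. S = 3/4xy + 1/4x + 3/4y + 17/4.
  reduce S modulo (f_1, f_2):
  remainder -3/16y^2 + 1/8y + 65/16 ≠ 0; add h_3 = -3/16y^2 + 1/8y + 65/16 to the basis.

The other S-polynomials (S(f_1,h_3), S(f_2,h_3)) all reduce to 0 modulo the current basis, so we have a Gröbner basis.
Inter-reduce: drop elements whose leading term is divisible by another's, tail-reduce, and make monic.
Reduced Gröbner basis: {x + 1/4y + 3/4, y^2 - 2/3y - 65/3}.

Since the basis is lex-ordered, y^2 - 2/3y - 65/3 is univariate in y. Its roots are {-13/3, 5}. Back-substituting each root into the other basis elements fixes the other coordinates.
  y = -13/3: the earlier basis element becomes x - 1/3 = 0, giving x = 1/3 — point (1/3, -13/3).
  y = 5: the earlier basis element becomes x + 2 = 0, giving x = -2 — point (-2, 5).
This is the nonlinear analogue of row-reducing a linear system.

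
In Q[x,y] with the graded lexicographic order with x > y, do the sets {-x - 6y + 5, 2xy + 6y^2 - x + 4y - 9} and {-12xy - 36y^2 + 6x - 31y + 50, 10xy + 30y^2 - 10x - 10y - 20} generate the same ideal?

No, the ideals differ.

Equality of ideals is decidable: compute both reduced Gröbner bases (unique for the ordering) and check whether they agree.
Buchberger on the first generating set:
f_1 = -x - 6y + 5, LT = x.
f_2 = 2xy + 6y^2 - x + 4y - 9, LT = xy.

S(f_1,f_2): lcm = xy. S = 3y^2 + 1/2x - 7y + 9/2.
  leading term y^2: no divisor's leading term divides it; move 3y^2 to the remainder.
  leading term x: subtract (-1/2)·f_1 from 1/2x - 7y + 9/2 → -10y + 7
  leading term y: no divisor's leading term divides it; move -10y to the remainder.
  leading term 1: no divisor's leading term divides it; move 7 to the remainder.
  remainder 3y^2 - 10y + 7 ≠ 0; add g_3 = 3y^2 - 10y + 7 to the basis.

The other S-polynomials (S(f_1,g_3), S(f_2,g_3)) all reduce to 0 modulo the current basis, so we have a Gröbner basis.
Inter-reduce: drop elements whose leading term is divisible by another's, tail-reduce, and make monic.
Reduced Gröbner basis: {y^2 - 10/3y + 7/3, x + 6y - 5}.

Buchberger on the second generating set:
h_1 = -12xy - 36y^2 + 6x - 31y + 50, LT = xy.
h_2 = 10xy + 30y^2 - 10x - 10y - 20, LT = xy.

S(h_1,h_2): lcm = xy. S = 1/2x + 43/12y - 13/6.
  leading term x: no divisor's leading term divides it; move 1/2x to the remainder.
  leading term y: no divisor's leading term divides it; move 43/12y to the remainder.
  leading term 1: no divisor's leading term divides it; move -13/6 to the remainder.
  remainder 1/2x + 43/12y - 13/6 ≠ 0; add k_3 = 1/2x + 43/12y - 13/6 to the basis.

S(h_1,k_3): lcm = xy. S = -25/6y^2 - 1/2x + 83/12y - 25/6.
  leading term y^2: no divisor's leading term divides it; move -25/6y^2 to the remainder.
  leading term x: subtract (-1)·k_3 from -1/2x + 83/12y - 25/6 → 21/2y - 19/3
  leading term y: no divisor's leading term divides it; move 21/2y to the remainder.
  leading term 1: no divisor's leading term divides it; move -19/3 to the remainder.
  remainder -25/6y^2 + 21/2y - 19/3 ≠ 0; add k_4 = -25/6y^2 + 21/2y - 19/3 to the basis.

The other S-polynomials (S(h_2,k_3), S(h_1,k_4), S(h_2,k_4), S(k_3,k_4)) all reduce to 0 modulo the current basis, so we have a Gröbner basis.
Inter-reduce: drop elements whose leading term is divisible by another's, tail-reduce, and make monic.
Reduced Gröbner basis: {y^2 - 63/25y + 38/25, x + 43/6y - 13/3}.

Since the reduced bases disagree, the two ideals are not the same.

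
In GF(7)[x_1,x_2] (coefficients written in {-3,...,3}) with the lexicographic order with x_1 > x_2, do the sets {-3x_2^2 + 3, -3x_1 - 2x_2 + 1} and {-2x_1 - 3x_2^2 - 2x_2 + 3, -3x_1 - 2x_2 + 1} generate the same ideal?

For a fixed monomial order, each ideal has a unique reduced Gröbner basis; comparing bases decides equality.
Buchberger on the first generating set:
f_1 = -3x_2^2 + 3, LT = x_2^2.
f_2 = -3x_1 - 2x_2 + 1, LT = x_1.

The S-polynomials (S(f_1,f_2)) all reduce to 0 modulo the current basis, so we have a Gröbner basis.
Inter-reduce: drop elements whose leading term is divisible by another's, tail-reduce, and make monic.
Reduced Gröbner basis: {x_1 + 3x_2 + 2, x_2^2 - 1}.

Buchberger on the second generating set:
h_1 = -2x_1 - 3x_2^2 - 2x_2 + 3, LT = x_1.
h_2 = -3x_1 - 2x_2 + 1, LT = x_1.

S(h_1,h_2): lcm = x_1. S = -2x_2^2 - 2x_2.
  reduce S modulo (h_1, h_2):
  remainder -2x_2^2 - 2x_2 ≠ 0; add k_3 = -2x_2^2 - 2x_2 to the basis.

The other S-polynomials (S(h_1,k_3), S(h_2,k_3)) all reduce to 0 modulo the current basis, so we have a Gröbner basis.
Inter-reduce: drop elements whose leading term is divisible by another's, tail-reduce, and make monic.
Reduced Gröbner basis: {x_1 + 3x_2 + 2, x_2^2 + x_2}.

The bases are distinct; the ideals are different.

No, the ideals differ.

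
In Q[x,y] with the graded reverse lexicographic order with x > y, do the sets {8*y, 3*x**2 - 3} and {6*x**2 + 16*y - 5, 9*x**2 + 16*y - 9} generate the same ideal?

No, the ideals differ.

For a fixed monomial order, each ideal has a unique reduced Gröbner basis; comparing bases decides equality.
Buchberger on the first generating set:
f_1 = 8*y, LT = y.
f_2 = 3*x**2 - 3, LT = x**2.

The S-polynomials (S(f_1,f_2)) all reduce to 0 modulo the current basis, so we have a Gröbner basis.
Inter-reduce: drop elements whose leading term is divisible by another's, tail-reduce, and make monic.
Reduced Gröbner basis: {x**2 - 1, y}.

Buchberger on the second generating set:
h_1 = 6*x**2 + 16*y - 5, LT = x**2.
h_2 = 9*x**2 + 16*y - 9, LT = x**2.

S(h_1,h_2): lcm = x**2. S = 8/9*y + 1/6.
  leading term y: no divisor's leading term divides it; move 8/9*y to the remainder.
  leading term 1: no divisor's leading term divides it; move 1/6 to the remainder.
  remainder 8/9*y + 1/6 ≠ 0; add k_3 = 8/9*y + 1/6 to the basis.

The other S-polynomials (S(h_1,k_3), S(h_2,k_3)) all reduce to 0 modulo the current basis, so we have a Gröbner basis.
Inter-reduce: drop elements whose leading term is divisible by another's, tail-reduce, and make monic.
Reduced Gröbner basis: {x**2 - 4/3, y + 3/16}.

The bases are distinct; the ideals are different.
The same test decides containment: I ⊆ J iff every generator of I reduces to 0 modulo a Gröbner basis of J.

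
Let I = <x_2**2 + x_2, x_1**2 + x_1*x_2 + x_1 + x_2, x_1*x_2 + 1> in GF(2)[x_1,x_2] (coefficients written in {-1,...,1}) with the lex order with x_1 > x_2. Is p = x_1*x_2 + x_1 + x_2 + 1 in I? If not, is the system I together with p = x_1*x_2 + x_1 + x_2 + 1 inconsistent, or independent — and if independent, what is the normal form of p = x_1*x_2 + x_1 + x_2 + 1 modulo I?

x_1*x_2 + x_1 + x_2 + 1 lies in I (it reduces to 0).

First compute the reduced Gröbner basis of I by Buchberger's algorithm.
f_1 = x_2**2 + x_2, LT = x_2**2.
f_2 = x_1**2 + x_1*x_2 + x_1 + x_2, LT = x_1**2.
f_3 = x_1*x_2 + 1, LT = x_1*x_2.

S(f_1,f_3): lcm = x_1*x_2**2. S = x_1*x_2 + x_2.
  leading term x_1*x_2: subtract (1)·f_3 from x_1*x_2 + x_2 → x_2 + 1
  leading term x_2: no divisor's leading term divides it; move x_2 to the remainder.
  leading term 1: no divisor's leading term divides it; move 1 to the remainder.
  remainder x_2 + 1 ≠ 0; add h_4 = x_2 + 1 to the basis.

S(f_2,f_3): lcm = x_1**2*x_2. S = x_1*x_2**2 + x_1*x_2 + x_1 + x_2**2.
  leading term x_1*x_2**2: subtract (x_1)·f_1 from x_1*x_2**2 + x_1*x_2 + x_1 + x_2**2 → x_1 + x_2**2
  leading term x_1: no divisor's leading term divides it; move x_1 to the remainder.
  leading term x_2**2: subtract (1)·f_1 from x_2**2 → x_2
  leading term x_2: subtract (1)·h_4 from x_2 → 1
  leading term 1: no divisor's leading term divides it; move 1 to the remainder.
  remainder x_1 + 1 ≠ 0; add h_5 = x_1 + 1 to the basis.

The other S-polynomials (S(f_1,f_2), S(f_1,h_4), S(f_2,h_4), S(f_3,h_4), S(f_1,h_5), S(f_2,h_5), S(f_3,h_5), S(h_4,h_5)) all reduce to 0 modulo the current basis, so we have a Gröbner basis.
Inter-reduce: drop elements whose leading term is divisible by another's, tail-reduce, and make monic.
Reduced Gröbner basis: {x_1 + 1, x_2 + 1}.
Label its elements g_1 = x_1 + 1, g_2 = x_2 + 1.

Reduce p = x_1*x_2 + x_1 + x_2 + 1 modulo G:
  leading term x_1*x_2: subtract (x_2)·g_1 from x_1*x_2 + x_1 + x_2 + 1 → x_1 + 1
  leading term x_1: subtract (1)·g_1 from x_1 + 1 → 0
  normal form = 0.
Since the normal form is 0, p ∈ I.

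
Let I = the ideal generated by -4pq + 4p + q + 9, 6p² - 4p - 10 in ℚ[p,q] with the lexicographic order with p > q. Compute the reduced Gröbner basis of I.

f_1 = -4pq + 4p + q + 9, LT = pq.
f_2 = 6p² - 4p - 10, LT = p².

S(f_1,f_2): lcm = p²q. S = -p² + 5/12pq - 9/4p + 5/3q.
  leading term p²: subtract (-⅙)·f_2 from -p² + 5/12pq - 9/4p + 5/3q → 5/12pq - 35/12p + 5/3q - 5/3
  leading term pq: subtract (-5/48)·f_1 from 5/12pq - 35/12p + 5/3q - 5/3 → -5/2p + 85/48q - 35/48
  leading term p: no divisor's leading term divides it; move -5/2p to the remainder.
  leading term q: no divisor's leading term divides it; move 85/48q to the remainder.
  leading term 1: no divisor's leading term divides it; move -35/48 to the remainder.
  remainder -5/2p + 85/48q - 35/48 ≠ 0; add g_3 = -5/2p + 85/48q - 35/48 to the basis.

S(f_1,g_3): lcm = pq. S = -p + 17/24q² - 13/24q - 9/4.
  leading term p: subtract (⅖)·g_3 from -p + 17/24q² - 13/24q - 9/4 → 17/24q² - 5/4q - 47/24
  leading term q²: no divisor's leading term divides it; move 17/24q² to the remainder.
  leading term q: no divisor's leading term divides it; move -5/4q to the remainder.
  leading term 1: no divisor's leading term divides it; move -47/24 to the remainder.
  remainder 17/24q² - 5/4q - 47/24 ≠ 0; add g_4 = 17/24q² - 5/4q - 47/24 to the basis.

The other S-polynomials (S(f_2,g_3), S(f_1,g_4), S(f_2,g_4), S(g_3,g_4)) all reduce to 0 modulo the current basis, so we have a Gröbner basis.
Inter-reduce: drop elements whose leading term is divisible by another's, tail-reduce, and make monic.

G = {p - 17/24q + 7/24, q² - 30/17q - 47/17}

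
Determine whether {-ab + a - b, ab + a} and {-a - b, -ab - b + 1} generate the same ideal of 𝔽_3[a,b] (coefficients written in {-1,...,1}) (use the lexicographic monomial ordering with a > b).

Equality of ideals is decidable: compute both reduced Gröbner bases (unique for the ordering) and check whether they agree.
Buchberger on the first generating set:
f_1 = -ab + a - b, LT = ab.
f_2 = ab + a, LT = ab.

S(f_1,f_2): lcm = ab. S = a + b.
  leading term a: no divisor's leading term divides it; move a to the remainder.
  leading term b: no divisor's leading term divides it; move b to the remainder.
  remainder a + b ≠ 0; add g_3 = a + b to the basis.

S(f_1,g_3): lcm = ab. S = -a - b² + b.
  leading term a: subtract (-1)·g_3 from -a - b² + b → -b² - b
  leading term b²: no divisor's leading term divides it; move -b² to the remainder.
  leading term b: no divisor's leading term divides it; move -b to the remainder.
  remainder -b² - b ≠ 0; add g_4 = -b² - b to the basis.

S(f_2,g_3): lcm = ab. S = a - b².
  leading term a: subtract (1)·g_3 from a - b² → -b² - b
  leading term b²: subtract (1)·g_4 from -b² - b → 0
  remainder 0.

S(f_1,g_4): lcm = ab². S = ab + b².
  leading term ab: subtract (-1)·f_1 from ab + b² → a + b² - b
  leading term a: subtract (1)·g_3 from a + b² - b → b² + b
  leading term b²: subtract (-1)·g_4 from b² + b → 0
  remainder 0.

S(f_2,g_4): lcm = ab². S = 0.
  remainder 0.

S(g_3,g_4): leading monomials are coprime, so the S-polynomial reduces to 0 (Buchberger's first criterion).
Every S-polynomial of the final basis reduces to 0, so we have a Gröbner basis.
Inter-reduce: drop elements whose leading term is divisible by another's, tail-reduce, and make monic.
Reduced Gröbner basis: {a + b, b² + b}.

Buchberger on the second generating set:
h_1 = -a - b, LT = a.
h_2 = -ab - b + 1, LT = ab.

S(h_1,h_2): lcm = ab. S = b² - b + 1.
  leading term b²: no divisor's leading term divides it; move b² to the remainder.
  leading term b: no divisor's leading term divides it; move -b to the remainder.
  leading term 1: no divisor's leading term divides it; move 1 to the remainder.
  remainder b² - b + 1 ≠ 0; add k_3 = b² - b + 1 to the basis.

S(h_1,k_3): leading monomials are coprime, so the S-polynomial reduces to 0 (Buchberger's first criterion).
S(h_2,k_3): lcm = ab². S = ab - a + b² - b.
  leading term ab: subtract (-b)·h_1 from ab - a + b² - b → -a - b
  leading term a: subtract (1)·h_1 from -a - b → 0
  remainder 0.

Every S-polynomial of the final basis reduces to 0, so we have a Gröbner basis.
Inter-reduce: drop elements whose leading term is divisible by another's, tail-reduce, and make monic.
Reduced Gröbner basis: {a + b, b² - b + 1}.

These differ, so the ideals are not equal.

No, the ideals differ.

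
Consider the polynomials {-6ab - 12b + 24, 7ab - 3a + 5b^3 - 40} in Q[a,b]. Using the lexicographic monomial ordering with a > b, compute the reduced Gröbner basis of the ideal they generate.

f_1 = -6ab - 12b + 24, LT = ab.
f_2 = 7ab - 3a + 5b^3 - 40, LT = ab.

S(f_1,f_2): lcm = ab. S = 3/7a - 5/7b^3 + 2b + 12/7.
  leading term a: no divisor's leading term divides it; move 3/7a to the remainder.
  leading term b^3: no divisor's leading term divides it; move -5/7b^3 to the remainder.
  leading term b: no divisor's leading term divides it; move 2b to the remainder.
  leading term 1: no divisor's leading term divides it; move 12/7 to the remainder.
  remainder 3/7a - 5/7b^3 + 2b + 12/7 ≠ 0; add g_3 = 3/7a - 5/7b^3 + 2b + 12/7 to the basis.

S(f_1,g_3): lcm = ab. S = 5/3b^4 - 14/3b^2 - 2b - 4.
  leading term b^4: no divisor's leading term divides it; move 5/3b^4 to the remainder.
  leading term b^2: no divisor's leading term divides it; move -14/3b^2 to the remainder.
  leading term b: no divisor's leading term divides it; move -2b to the remainder.
  leading term 1: no divisor's leading term divides it; move -4 to the remainder.
  remainder 5/3b^4 - 14/3b^2 - 2b - 4 ≠ 0; add g_4 = 5/3b^4 - 14/3b^2 - 2b - 4 to the basis.

The other S-polynomials (S(f_2,g_3), S(f_1,g_4), S(f_2,g_4), S(g_3,g_4)) all reduce to 0 modulo the current basis, so we have a Gröbner basis.
Inter-reduce: drop elements whose leading term is divisible by another's, tail-reduce, and make monic.

G = {a - 5/3b^3 + 14/3b + 4, b^4 - 14/5b^2 - 6/5b - 12/5}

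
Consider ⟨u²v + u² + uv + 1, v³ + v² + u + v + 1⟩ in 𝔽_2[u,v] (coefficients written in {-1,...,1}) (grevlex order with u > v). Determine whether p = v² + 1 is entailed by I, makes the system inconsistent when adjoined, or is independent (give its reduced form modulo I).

First compute the reduced Gröbner basis of I by Buchberger's algorithm.
f_1 = u²v + u² + uv + 1, LT = u²v.
f_2 = v³ + v² + u + v + 1, LT = v³.

S(f_1,f_2): lcm = u²v³. S = uv³ + u³ + u²v + u² + v².
  leading term uv³: subtract (u)·f_2 from uv³ + u³ + u²v + u² + v² → u³ + u²v + uv² + uv + v² + u
  leading term u³: no divisor's leading term divides it; move u³ to the remainder.
  leading term u²v: subtract (1)·f_1 from u²v + uv² + uv + v² + u → uv² + u² + v² + u + 1
  leading term uv²: no divisor's leading term divides it; move uv² to the remainder.
  leading term u²: no divisor's leading term divides it; move u² to the remainder.
  leading term v²: no divisor's leading term divides it; move v² to the remainder.
  leading term u: no divisor's leading term divides it; move u to the remainder.
  leading term 1: no divisor's leading term divides it; move 1 to the remainder.
  remainder u³ + uv² + u² + v² + u + 1 ≠ 0; add h_3 = u³ + uv² + u² + v² + u + 1 to the basis.

The other S-polynomials (S(f_1,h_3), S(f_2,h_3)) all reduce to 0 modulo the current basis, so we have a Gröbner basis.
Inter-reduce: drop elements whose leading term is divisible by another's, tail-reduce, and make monic.
Reduced Gröbner basis: {u³ + uv² + u² + v² + u + 1, u²v + u² + uv + 1, v³ + v² + u + v + 1}.
Label its elements g_1 = u³ + uv² + u² + v² + u + 1, g_2 = u²v + u² + uv + 1, g_3 = v³ + v² + u + v + 1.

Reduce p = v² + 1 modulo G:
  leading term v²: no divisor's leading term divides it; move v² to the remainder.
  leading term 1: no divisor's leading term divides it; move 1 to the remainder.
  normal form = v² + 1.
The normal form is nonzero, so p ∉ I. Since p minus its normal form lies in I, I + (p) = I + (r) where r = v² + 1; decide whether this ideal is the whole ring.
Run Buchberger on G together with r (pairs among the g_i already reduce to 0 since G is a Gröbner basis):
g_1 = u³ + uv² + u² + v² + u + 1, LT = u³.
g_2 = u²v + u² + uv + 1, LT = u²v.
g_3 = v³ + v² + u + v + 1, LT = v³.
r = v² + 1, LT = v².

S(g_2,r): lcm = u²v². S = u²v + uv² + u² + v.
  leading term u²v: subtract (1)·g_2 from u²v + uv² + u² + v → uv² + uv + v + 1
  leading term uv²: subtract (u)·r from uv² + uv + v + 1 → uv + u + v + 1
  leading term uv: no divisor's leading term divides it; move uv to the remainder.
  leading term u: no divisor's leading term divides it; move u to the remainder.
  leading term v: no divisor's leading term divides it; move v to the remainder.
  leading term 1: no divisor's leading term divides it; move 1 to the remainder.
  remainder uv + u + v + 1 ≠ 0; add m_5 = uv + u + v + 1 to the basis.

S(g_3,r): lcm = v³. S = v² + u + 1.
  leading term v²: subtract (1)·r from v² + u + 1 → u
  leading term u: no divisor's leading term divides it; move u to the remainder.
  remainder u ≠ 0; add m_6 = u to the basis.

S(g_2,m_5): lcm = u²v. S = u + 1.
  leading term u: subtract (1)·m_6 from u + 1 → 1
  leading term 1: no divisor's leading term divides it; move 1 to the remainder.
  remainder 1 ≠ 0; add m_7 = 1 to the basis.

The other S-polynomials (S(g_1,g_2), S(g_1,g_3), S(g_1,r), S(g_2,g_3), S(g_1,m_5), S(g_3,m_5), S(r,m_5), S(g_1,m_6), S(g_2,m_6), S(g_3,m_6), S(r,m_6), S(m_5,m_6), S(g_1,m_7), S(g_2,m_7), S(g_3,m_7), S(r,m_7), S(m_5,m_7), S(m_6,m_7)) all reduce to 0 modulo the current basis, so we have a Gröbner basis.
Inter-reduce: drop elements whose leading term is divisible by another's, tail-reduce, and make monic.
Reduced Gröbner basis: {1}.
The reduced Gröbner basis of I + (p) is {1}: the ideal is the whole ring, so the enlarged system has no common solution — adjoining p is inconsistent.

Adjoining v² + 1 makes the ideal the whole ring: the system is inconsistent.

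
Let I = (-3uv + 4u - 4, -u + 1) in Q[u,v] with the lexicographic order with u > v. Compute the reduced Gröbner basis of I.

The reduced Gröbner basis is the canonical form of the ideal for this ordering.

f_1 = -3uv + 4u - 4, LT = uv.
f_2 = -u + 1, LT = u.

S(f_1,f_2): lcm = uv. S = -\tfrac{4}{3}u + v + \tfrac{4}{3}.
  leading term u: subtract (\tfrac{4}{3})·f_2 from -\tfrac{4}{3}u + v + \tfrac{4}{3} → v
  leading term v: no divisor's leading term divides it; move v to the remainder.
  remainder v ≠ 0; add g_3 = v to the basis.

S(f_1,g_3): lcm = uv. S = -\tfrac{4}{3}u + \tfrac{4}{3}.
  leading term u: subtract (\tfrac{4}{3})·f_2 from -\tfrac{4}{3}u + \tfrac{4}{3} → 0
  remainder 0.

S(f_2,g_3): leading monomials are coprime, so the S-polynomial reduces to 0 (Buchberger's first criterion).
Every S-polynomial of the final basis reduces to 0, so we have a Gröbner basis.
Inter-reduce: drop elements whose leading term is divisible by another's, tail-reduce, and make monic.

G = {u - 1, v}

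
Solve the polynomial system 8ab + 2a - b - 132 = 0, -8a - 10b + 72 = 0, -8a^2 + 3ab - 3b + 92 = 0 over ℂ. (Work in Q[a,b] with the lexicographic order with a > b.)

Compute a lex Gröbner basis by Buchberger's algorithm.
f_1 = 8ab + 2a - b - 132, LT = ab.
f_2 = -8a - 10b + 72, LT = a.
f_3 = -8a^2 + 3ab - 3b + 92, LT = a^2.

S(f_1,f_2): lcm = ab. S = 1/4a - 5/4b^2 + 71/8b - 33/2.
  leading term a: subtract (-1/32)·f_2 from 1/4a - 5/4b^2 + 71/8b - 33/2 → -5/4b^2 + 137/16b - 57/4
  leading term b^2: no divisor's leading term divides it; move -5/4b^2 to the remainder.
  leading term b: no divisor's leading term divides it; move 137/16b to the remainder.
  leading term 1: no divisor's leading term divides it; move -57/4 to the remainder.
  remainder -5/4b^2 + 137/16b - 57/4 ≠ 0; add h_4 = -5/4b^2 + 137/16b - 57/4 to the basis.

S(f_1,f_3): lcm = a^2b. S = 1/4a^2 + 3/8ab^2 - 1/8ab - 33/2a - 3/8b^2 + 23/2b.
  leading term a^2: subtract (-1/32a)·f_2 from 1/4a^2 + 3/8ab^2 - 1/8ab - 33/2a - 3/8b^2 + 23/2b → 3/8ab^2 - 7/16ab - 57/4a - 3/8b^2 + 23/2b
  leading term ab^2: subtract (3/64b)·f_1 from 3/8ab^2 - 7/16ab - 57/4a - 3/8b^2 + 23/2b → -17/32ab - 57/4a - 21/64b^2 + 283/16b
  leading term ab: subtract (-17/256)·f_1 from -17/32ab - 57/4a - 21/64b^2 + 283/16b → -1807/128a - 21/64b^2 + 4511/256b - 561/64
  leading term a: subtract (1807/1024)·f_2 from -1807/128a - 21/64b^2 + 4511/256b - 561/64 → -21/64b^2 + 18057/512b - 17385/128
  leading term b^2: subtract (21/80)·h_4 from -21/64b^2 + 18057/512b - 17385/128 → 84531/2560b - 84531/640
  leading term b: no divisor's leading term divides it; move 84531/2560b to the remainder.
  leading term 1: no divisor's leading term divides it; move -84531/640 to the remainder.
  remainder 84531/2560b - 84531/640 ≠ 0; add h_5 = 84531/2560b - 84531/640 to the basis.

The other S-polynomials (S(f_2,f_3), S(f_1,h_4), S(f_2,h_4), S(f_3,h_4), S(f_1,h_5), S(f_2,h_5), S(f_3,h_5), S(h_4,h_5)) all reduce to 0 modulo the current basis, so we have a Gröbner basis.
Inter-reduce: drop elements whose leading term is divisible by another's, tail-reduce, and make monic.
Reduced Gröbner basis: {a - 4, b - 4}.

Since the basis is lex-ordered, b - 4 is univariate in b. Its roots are {4}. Back-substituting each root into the other basis elements fixes the other coordinates.
  b = 4: the earlier basis element becomes a - 4 = 0, giving a = 4 — point (4, 4).
Check: every point annihilates each of the original generators.

{(4, 4)}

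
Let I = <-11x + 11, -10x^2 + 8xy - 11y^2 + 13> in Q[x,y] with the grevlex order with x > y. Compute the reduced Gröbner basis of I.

f_1 = -11x + 11, LT = x.
f_2 = -10x^2 + 8xy - 11y^2 + 13, LT = x^2.

S(f_1,f_2): lcm = x^2. S = 4/5xy - 11/10y^2 - x + 13/10.
  leading term xy: subtract (-4/55y)·f_1 from 4/5xy - 11/10y^2 - x + 13/10 → -11/10y^2 - x + 4/5y + 13/10
  leading term y^2: no divisor's leading term divides it; move -11/10y^2 to the remainder.
  leading term x: subtract (1/11)·f_1 from -x + 4/5y + 13/10 → 4/5y + 3/10
  leading term y: no divisor's leading term divides it; move 4/5y to the remainder.
  leading term 1: no divisor's leading term divides it; move 3/10 to the remainder.
  remainder -11/10y^2 + 4/5y + 3/10 ≠ 0; add g_3 = -11/10y^2 + 4/5y + 3/10 to the basis.

The other S-polynomials (S(f_1,g_3), S(f_2,g_3)) all reduce to 0 modulo the current basis, so we have a Gröbner basis.
Inter-reduce: drop elements whose leading term is divisible by another's, tail-reduce, and make monic.

G = {y^2 - 8/11y - 3/11, x - 1}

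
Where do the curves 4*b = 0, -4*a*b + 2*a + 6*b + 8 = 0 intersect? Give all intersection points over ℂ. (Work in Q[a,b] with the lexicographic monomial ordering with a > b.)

{(-4, 0)}

Compute a lex Gröbner basis by Buchberger's algorithm.
f_1 = 4*b, LT = b.
f_2 = -4*a*b + 2*a + 6*b + 8, LT = a*b.

S(f_1,f_2): lcm = a*b. S = 1/2*a + 3/2*b + 2.
  leading term a: no divisor's leading term divides it; move 1/2*a to the remainder.
  leading term b: subtract (3/8)·f_1 from 3/2*b + 2 → 2
  leading term 1: no divisor's leading term divides it; move 2 to the remainder.
  remainder 1/2*a + 2 ≠ 0; add h_3 = 1/2*a + 2 to the basis.

The other S-polynomials (S(f_1,h_3), S(f_2,h_3)) all reduce to 0 modulo the current basis, so we have a Gröbner basis.
Inter-reduce: drop elements whose leading term is divisible by another's, tail-reduce, and make monic.
Reduced Gröbner basis: {a + 4, b}.

The lex basis is triangular: the last element involves only b. Solving b = 0 gives b ∈ {0}; substituting each value into the earlier elements determines the remaining variables.
  b = 0: the earlier basis element becomes a + 4 = 0, giving a = -4 — point (-4, 0).
Each listed point satisfies every original equation (direct substitution).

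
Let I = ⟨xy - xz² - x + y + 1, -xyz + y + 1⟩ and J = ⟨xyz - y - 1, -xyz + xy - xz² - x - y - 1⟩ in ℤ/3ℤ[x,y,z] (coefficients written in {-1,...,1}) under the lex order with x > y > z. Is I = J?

Yes, the ideals are equal.

Since reduced Gröbner bases are canonical representatives of ideals under a given ordering, it suffices to compute and compare them.
Buchberger on the first generating set:
f_1 = xy - xz² - x + y + 1, LT = xy.
f_2 = -xyz + y + 1, LT = xyz.

S(f_1,f_2): lcm = xyz. S = -xz³ - xz + yz + y + z + 1.
  leading term xz³: no divisor's leading term divides it; move -xz³ to the remainder.
  leading term xz: no divisor's leading term divides it; move -xz to the remainder.
  leading term yz: no divisor's leading term divides it; move yz to the remainder.
  leading term y: no divisor's leading term divides it; move y to the remainder.
  leading term z: no divisor's leading term divides it; move z to the remainder.
  leading term 1: no divisor's leading term divides it; move 1 to the remainder.
  remainder -xz³ - xz + yz + y + z + 1 ≠ 0; add g_3 = -xz³ - xz + yz + y + z + 1 to the basis.

S(f_1,g_3): lcm = xyz³. S = -xyz - xz⁵ - xz³ + y²z + y² + yz³ + yz + y + z³.
  leading term xyz: subtract (-z)·f_1 from -xyz - xz⁵ - xz³ + y²z + y² + yz³ + yz + y + z³ → -xz⁵ + xz³ - xz + y²z + y² + yz³ - yz + y + z³ + z
  leading term xz⁵: subtract (z²)·g_3 from -xz⁵ + xz³ - xz + y²z + y² + yz³ - yz + y + z³ + z → -xz³ - xz + y²z + y² - yz² - yz + y - z² + z
  leading term xz³: subtract (1)·g_3 from -xz³ - xz + y²z + y² - yz² - yz + y - z² + z → y²z + y² - yz² + yz - z² - 1
  leading term y²z: no divisor's leading term divides it; move y²z to the remainder.
  leading term y²: no divisor's leading term divides it; move y² to the remainder.
  leading term yz²: no divisor's leading term divides it; move -yz² to the remainder.
  leading term yz: no divisor's leading term divides it; move yz to the remainder.
  leading term z²: no divisor's leading term divides it; move -z² to the remainder.
  leading term 1: no divisor's leading term divides it; move -1 to the remainder.
  remainder y²z + y² - yz² + yz - z² - 1 ≠ 0; add g_4 = y²z + y² - yz² + yz - z² - 1 to the basis.

The other S-polynomials (S(f_2,g_3), S(f_1,g_4), S(f_2,g_4), S(g_3,g_4)) all reduce to 0 modulo the current basis, so we have a Gröbner basis.
Inter-reduce: drop elements whose leading term is divisible by another's, tail-reduce, and make monic.
Reduced Gröbner basis: {xy - xz² - x + y + 1, xz³ + xz - yz - y - z - 1, y²z + y² - yz² + yz - z² - 1}.

Buchberger on the second generating set:
h_1 = xyz - y - 1, LT = xyz.
h_2 = -xyz + xy - xz² - x - y - 1, LT = xyz.

S(h_1,h_2): lcm = xyz. S = xy - xz² - x + y + 1.
  leading term xy: no divisor's leading term divides it; move xy to the remainder.
  leading term xz²: no divisor's leading term divides it; move -xz² to the remainder.
  leading term x: no divisor's leading term divides it; move -x to the remainder.
  leading term y: no divisor's leading term divides it; move y to the remainder.
  leading term 1: no divisor's leading term divides it; move 1 to the remainder.
  remainder xy - xz² - x + y + 1 ≠ 0; add k_3 = xy - xz² - x + y + 1 to the basis.

S(h_1,k_3): lcm = xyz. S = xz³ + xz - yz - y - z - 1.
  leading term xz³: no divisor's leading term divides it; move xz³ to the remainder.
  leading term xz: no divisor's leading term divides it; move xz to the remainder.
  leading term yz: no divisor's leading term divides it; move -yz to the remainder.
  leading term y: no divisor's leading term divides it; move -y to the remainder.
  leading term z: no divisor's leading term divides it; move -z to the remainder.
  leading term 1: no divisor's leading term divides it; move -1 to the remainder.
  remainder xz³ + xz - yz - y - z - 1 ≠ 0; add k_4 = xz³ + xz - yz - y - z - 1 to the basis.

S(h_1,k_4): lcm = xyz³. S = -xyz + y²z + y² - yz² + yz + y - z².
  leading term xyz: subtract (-1)·h_1 from -xyz + y²z + y² - yz² + yz + y - z² → y²z + y² - yz² + yz - z² - 1
  leading term y²z: no divisor's leading term divides it; move y²z to the remainder.
  leading term y²: no divisor's leading term divides it; move y² to the remainder.
  leading term yz²: no divisor's leading term divides it; move -yz² to the remainder.
  leading term yz: no divisor's leading term divides it; move yz to the remainder.
  leading term z²: no divisor's leading term divides it; move -z² to the remainder.
  leading term 1: no divisor's leading term divides it; move -1 to the remainder.
  remainder y²z + y² - yz² + yz - z² - 1 ≠ 0; add k_5 = y²z + y² - yz² + yz - z² - 1 to the basis.

The other S-polynomials (S(h_2,k_3), S(h_2,k_4), S(k_3,k_4), S(h_1,k_5), S(h_2,k_5), S(k_3,k_5), S(k_4,k_5)) all reduce to 0 modulo the current basis, so we have a Gröbner basis.
Inter-reduce: drop elements whose leading term is divisible by another's, tail-reduce, and make monic.
Reduced Gröbner basis: {xy - xz² - x + y + 1, xz³ + xz - yz - y - z - 1, y²z + y² - yz² + yz - z² - 1}.

These coincide, so the ideals are equal.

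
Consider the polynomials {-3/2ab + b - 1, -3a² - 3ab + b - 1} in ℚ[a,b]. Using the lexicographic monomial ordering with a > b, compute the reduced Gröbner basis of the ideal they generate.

G = {a - ½b² - ⅙b + ⅔, b³ + ⅓b² - 8/3b + 4/3}

This is the nonlinear analogue of row-reducing a linear system.

f_1 = -3/2ab + b - 1, LT = ab.
f_2 = -3a² - 3ab + b - 1, LT = a².

S(f_1,f_2): lcm = a²b. S = -ab² - ⅔ab + ⅔a + ⅓b² - ⅓b.
  reduce S modulo (f_1, f_2):
  remainder ⅔a - ⅓b² - 1/9b + 4/9 ≠ 0; add g_3 = ⅔a - ⅓b² - 1/9b + 4/9 to the basis.

S(f_1,g_3): lcm = ab. S = ½b³ + ⅙b² - 4/3b + ⅔.
  reduce S modulo (f_1, f_2, g_3):
  remainder ½b³ + ⅙b² - 4/3b + ⅔ ≠ 0; add g_4 = ½b³ + ⅙b² - 4/3b + ⅔ to the basis.

The other S-polynomials (S(f_2,g_3), S(f_1,g_4), S(f_2,g_4), S(g_3,g_4)) all reduce to 0 modulo the current basis, so we have a Gröbner basis.
Inter-reduce: drop elements whose leading term is divisible by another's, tail-reduce, and make monic.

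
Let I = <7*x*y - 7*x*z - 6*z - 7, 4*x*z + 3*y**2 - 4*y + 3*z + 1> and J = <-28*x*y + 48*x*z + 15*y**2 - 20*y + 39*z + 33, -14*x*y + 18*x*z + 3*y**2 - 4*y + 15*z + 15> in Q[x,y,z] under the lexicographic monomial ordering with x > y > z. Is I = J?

For a fixed monomial order, each ideal has a unique reduced Gröbner basis; comparing bases decides equality.
Buchberger on the first generating set:
f_1 = 7*x*y - 7*x*z - 6*z - 7, LT = x*y.
f_2 = 4*x*z + 3*y**2 - 4*y + 3*z + 1, LT = x*z.

S(f_1,f_2): lcm = x*y*z. S = -x*z**2 - 3/4*y**3 + y**2 - 3/4*y*z - 1/4*y - 6/7*z**2 - z.
  leading term x*z**2: subtract (-1/4*z)·f_2 from -x*z**2 - 3/4*y**3 + y**2 - 3/4*y*z - 1/4*y - 6/7*z**2 - z → -3/4*y**3 + 3/4*y**2*z + y**2 - 7/4*y*z - 1/4*y - 3/28*z**2 - 3/4*z
  leading term y**3: no divisor's leading term divides it; move -3/4*y**3 to the remainder.
  leading term y**2*z: no divisor's leading term divides it; move 3/4*y**2*z to the remainder.
  leading term y**2: no divisor's leading term divides it; move y**2 to the remainder.
  leading term y*z: no divisor's leading term divides it; move -7/4*y*z to the remainder.
  leading term y: no divisor's leading term divides it; move -1/4*y to the remainder.
  leading term z**2: no divisor's leading term divides it; move -3/28*z**2 to the remainder.
  leading term z: no divisor's leading term divides it; move -3/4*z to the remainder.
  remainder -3/4*y**3 + 3/4*y**2*z + y**2 - 7/4*y*z - 1/4*y - 3/28*z**2 - 3/4*z ≠ 0; add g_3 = -3/4*y**3 + 3/4*y**2*z + y**2 - 7/4*y*z - 1/4*y - 3/28*z**2 - 3/4*z to the basis.

The other S-polynomials (S(f_1,g_3), S(f_2,g_3)) all reduce to 0 modulo the current basis, so we have a Gröbner basis.
Inter-reduce: drop elements whose leading term is divisible by another's, tail-reduce, and make monic.
Reduced Gröbner basis: {x*y + 3/4*y**2 - y - 3/28*z - 3/4, x*z + 3/4*y**2 - y + 3/4*z + 1/4, y**3 - y**2*z - 4/3*y**2 + 7/3*y*z + 1/3*y + 1/7*z**2 + z}.

Buchberger on the second generating set:
h_1 = -28*x*y + 48*x*z + 15*y**2 - 20*y + 39*z + 33, LT = x*y.
h_2 = -14*x*y + 18*x*z + 3*y**2 - 4*y + 15*z + 15, LT = x*y.

S(h_1,h_2): lcm = x*y. S = -3/7*x*z - 9/28*y**2 + 3/7*y - 9/28*z - 3/28.
  leading term x*z: no divisor's leading term divides it; move -3/7*x*z to the remainder.
  leading term y**2: no divisor's leading term divides it; move -9/28*y**2 to the remainder.
  leading term y: no divisor's leading term divides it; move 3/7*y to the remainder.
  leading term z: no divisor's leading term divides it; move -9/28*z to the remainder.
  leading term 1: no divisor's leading term divides it; move -3/28 to the remainder.
  remainder -3/7*x*z - 9/28*y**2 + 3/7*y - 9/28*z - 3/28 ≠ 0; add k_3 = -3/7*x*z - 9/28*y**2 + 3/7*y - 9/28*z - 3/28 to the basis.

S(h_1,k_3): lcm = x*y*z. S = -12/7*x*z**2 - 3/4*y**3 - 15/28*y**2*z + y**2 - 1/28*y*z - 1/4*y - 39/28*z**2 - 33/28*z.
  leading term x*z**2: subtract (4*z)·k_3 from -12/7*x*z**2 - 3/4*y**3 - 15/28*y**2*z + y**2 - 1/28*y*z - 1/4*y - 39/28*z**2 - 33/28*z → -3/4*y**3 + 3/4*y**2*z + y**2 - 7/4*y*z - 1/4*y - 3/28*z**2 - 3/4*z
  leading term y**3: no divisor's leading term divides it; move -3/4*y**3 to the remainder.
  leading term y**2*z: no divisor's leading term divides it; move 3/4*y**2*z to the remainder.
  leading term y**2: no divisor's leading term divides it; move y**2 to the remainder.
  leading term y*z: no divisor's leading term divides it; move -7/4*y*z to the remainder.
  leading term y: no divisor's leading term divides it; move -1/4*y to the remainder.
  leading term z**2: no divisor's leading term divides it; move -3/28*z**2 to the remainder.
  leading term z: no divisor's leading term divides it; move -3/4*z to the remainder.
  remainder -3/4*y**3 + 3/4*y**2*z + y**2 - 7/4*y*z - 1/4*y - 3/28*z**2 - 3/4*z ≠ 0; add k_4 = -3/4*y**3 + 3/4*y**2*z + y**2 - 7/4*y*z - 1/4*y - 3/28*z**2 - 3/4*z to the basis.

The other S-polynomials (S(h_2,k_3), S(h_1,k_4), S(h_2,k_4), S(k_3,k_4)) all reduce to 0 modulo the current basis, so we have a Gröbner basis.
Inter-reduce: drop elements whose leading term is divisible by another's, tail-reduce, and make monic.
Reduced Gröbner basis: {x*y + 3/4*y**2 - y - 3/28*z - 3/4, x*z + 3/4*y**2 - y + 3/4*z + 1/4, y**3 - y**2*z - 4/3*y**2 + 7/3*y*z + 1/3*y + 1/7*z**2 + z}.

Same reduced basis, so the two generating sets span the same ideal.

Yes, the ideals are equal.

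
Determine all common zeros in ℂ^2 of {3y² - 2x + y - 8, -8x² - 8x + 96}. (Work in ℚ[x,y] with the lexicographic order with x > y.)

{(3, -7/3), (-4, -1/3), (-4, 0), (3, 2)}

Compute a lex Gröbner basis by Buchberger's algorithm.
f_1 = -2x + 3y² + y - 8, LT = x.
f_2 = -8x² - 8x + 96, LT = x².

S(f_1,f_2): lcm = x². S = -3/2xy² - ½xy + 3x + 12.
  leading term xy²: subtract (¾y²)·f_1 from -3/2xy² - ½xy + 3x + 12 → -½xy + 3x - 9/4y⁴ - ¾y³ + 6y² + 12
  leading term xy: subtract (¼y)·f_1 from -½xy + 3x - 9/4y⁴ - ¾y³ + 6y² + 12 → 3x - 9/4y⁴ - 3/2y³ + 23/4y² + 2y + 12
  leading term x: subtract (-3/2)·f_1 from 3x - 9/4y⁴ - 3/2y³ + 23/4y² + 2y + 12 → -9/4y⁴ - 3/2y³ + 41/4y² + 7/2y
  leading term y⁴: no divisor's leading term divides it; move -9/4y⁴ to the remainder.
  leading term y³: no divisor's leading term divides it; move -3/2y³ to the remainder.
  leading term y²: no divisor's leading term divides it; move 41/4y² to the remainder.
  leading term y: no divisor's leading term divides it; move 7/2y to the remainder.
  remainder -9/4y⁴ - 3/2y³ + 41/4y² + 7/2y ≠ 0; add h_3 = -9/4y⁴ - 3/2y³ + 41/4y² + 7/2y to the basis.

The other S-polynomials (S(f_1,h_3), S(f_2,h_3)) all reduce to 0 modulo the current basis, so we have a Gröbner basis.
Inter-reduce: drop elements whose leading term is divisible by another's, tail-reduce, and make monic.
Reduced Gröbner basis: {x - 3/2y² - ½y + 4, y⁴ + ⅔y³ - 41/9y² - 14/9y}.

Elimination: the polynomial y⁴ + ⅔y³ - 41/9y² - 14/9y lies in the elimination ideal for y, so y ∈ {-7/3, -1/3, 0, 2}. For each such y, the remaining basis elements (now univariate) give the rest of the solution.
  y = -7/3: the earlier basis element becomes x - 3 = 0, giving x = 3 — point (3, -7/3).
  y = -1/3: the earlier basis element becomes x + 4 = 0, giving x = -4 — point (-4, -1/3).
  y = 0: the earlier basis element becomes x + 4 = 0, giving x = -4 — point (-4, 0).
  y = 2: the earlier basis element becomes x - 3 = 0, giving x = 3 — point (3, 2).
Substituting each solution back into the original system confirms all equations vanish.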